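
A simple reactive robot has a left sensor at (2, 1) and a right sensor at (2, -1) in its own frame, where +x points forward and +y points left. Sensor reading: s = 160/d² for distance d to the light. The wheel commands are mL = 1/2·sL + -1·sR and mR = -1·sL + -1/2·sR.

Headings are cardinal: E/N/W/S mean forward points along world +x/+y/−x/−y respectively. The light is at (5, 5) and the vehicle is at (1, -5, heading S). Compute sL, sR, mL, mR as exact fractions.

160/153 160/169 -10960/25857 -39280/25857

left sensor world pos  = (2, -7); dL² = 153
right sensor world pos = (0, -7); dR² = 169
sL = 160/153 = 160/153
sR = 160/169 = 160/169
mL = 1/2·sL + -1·sR = -10960/25857
mR = -1·sL + -1/2·sR = -39280/25857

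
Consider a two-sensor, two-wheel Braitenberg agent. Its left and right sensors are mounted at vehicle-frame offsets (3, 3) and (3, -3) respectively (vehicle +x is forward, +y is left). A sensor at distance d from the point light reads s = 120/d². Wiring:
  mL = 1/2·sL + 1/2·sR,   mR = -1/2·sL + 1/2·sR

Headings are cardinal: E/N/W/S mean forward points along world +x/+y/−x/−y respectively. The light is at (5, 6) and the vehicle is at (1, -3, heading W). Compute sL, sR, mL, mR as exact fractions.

left sensor world pos  = (-2, -6); dL² = 193
right sensor world pos = (-2, 0); dR² = 85
sL = 120/193 = 120/193
sR = 120/85 = 24/17
mL = 1/2·sL + 1/2·sR = 3336/3281
mR = -1/2·sL + 1/2·sR = 1296/3281

120/193 24/17 3336/3281 1296/3281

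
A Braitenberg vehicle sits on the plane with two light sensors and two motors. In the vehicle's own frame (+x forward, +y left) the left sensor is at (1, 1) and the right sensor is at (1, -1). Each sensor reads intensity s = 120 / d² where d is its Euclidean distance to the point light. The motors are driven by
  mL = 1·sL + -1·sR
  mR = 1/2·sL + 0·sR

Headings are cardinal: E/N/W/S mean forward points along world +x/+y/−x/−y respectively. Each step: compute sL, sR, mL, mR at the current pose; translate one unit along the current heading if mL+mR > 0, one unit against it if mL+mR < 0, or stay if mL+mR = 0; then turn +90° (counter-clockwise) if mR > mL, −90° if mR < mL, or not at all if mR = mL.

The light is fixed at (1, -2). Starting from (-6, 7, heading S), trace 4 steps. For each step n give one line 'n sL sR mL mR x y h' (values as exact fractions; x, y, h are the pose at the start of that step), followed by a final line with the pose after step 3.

n=0: pose=(-6,7,S); sL=6/5, sR=15/16; mL=21/80, mR=3/5; mL+mR=69/80 → advance +1; mR−mL=27/80 → turn +1·90°
n=1: pose=(-6,6,E); sL=40/39, sR=24/17; mL=-256/663, mR=20/39; mL+mR=28/221 → advance +1; mR−mL=596/663 → turn +1·90°
n=2: pose=(-5,6,N); sL=12/13, sR=60/53; mL=-144/689, mR=6/13; mL+mR=174/689 → advance +1; mR−mL=462/689 → turn +1·90°
n=3: pose=(-5,7,W); sL=120/113, sR=120/149; mL=4320/16837, mR=60/113; mL+mR=13260/16837 → advance +1; mR−mL=4620/16837 → turn +1·90°

0 6/5 15/16 21/80 3/5 -6 7 S
1 40/39 24/17 -256/663 20/39 -6 6 E
2 12/13 60/53 -144/689 6/13 -5 6 N
3 120/113 120/149 4320/16837 60/113 -5 7 W
final -6 7 S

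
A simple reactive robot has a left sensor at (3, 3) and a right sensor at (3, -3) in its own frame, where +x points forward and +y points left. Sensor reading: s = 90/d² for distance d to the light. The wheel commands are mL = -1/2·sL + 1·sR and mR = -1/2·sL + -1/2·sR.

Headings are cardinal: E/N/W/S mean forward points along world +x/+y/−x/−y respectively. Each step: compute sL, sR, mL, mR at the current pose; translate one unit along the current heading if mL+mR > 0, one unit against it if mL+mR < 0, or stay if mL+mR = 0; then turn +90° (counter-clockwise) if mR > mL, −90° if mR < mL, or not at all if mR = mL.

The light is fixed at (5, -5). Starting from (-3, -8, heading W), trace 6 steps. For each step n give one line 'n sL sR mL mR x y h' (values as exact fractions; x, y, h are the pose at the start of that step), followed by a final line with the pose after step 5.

0 90/157 90/121 8685/18997 -12510/18997 -3 -8 W
1 9/10 45/8 207/40 -261/80 -2 -8 N
2 90/17 90/41 -315/697 -2610/697 -2 -7 E
3 9/5 45/73 -207/730 -441/365 -3 -7 S
4 90/137 18/25 1341/3425 -2358/3425 -3 -6 W
5 45/52 9/2 423/104 -279/104 -2 -6 N
final -2 -5 E

n=0: pose=(-3,-8,W); sL=90/157, sR=90/121; mL=8685/18997, mR=-12510/18997; mL+mR=-3825/18997 → advance -1; mR−mL=-135/121 → turn -1·90°
n=1: pose=(-2,-8,N); sL=9/10, sR=45/8; mL=207/40, mR=-261/80; mL+mR=153/80 → advance +1; mR−mL=-135/16 → turn -1·90°
n=2: pose=(-2,-7,E); sL=90/17, sR=90/41; mL=-315/697, mR=-2610/697; mL+mR=-2925/697 → advance -1; mR−mL=-135/41 → turn -1·90°
n=3: pose=(-3,-7,S); sL=9/5, sR=45/73; mL=-207/730, mR=-441/365; mL+mR=-1089/730 → advance -1; mR−mL=-135/146 → turn -1·90°
n=4: pose=(-3,-6,W); sL=90/137, sR=18/25; mL=1341/3425, mR=-2358/3425; mL+mR=-1017/3425 → advance -1; mR−mL=-27/25 → turn -1·90°
n=5: pose=(-2,-6,N); sL=45/52, sR=9/2; mL=423/104, mR=-279/104; mL+mR=18/13 → advance +1; mR−mL=-27/4 → turn -1·90°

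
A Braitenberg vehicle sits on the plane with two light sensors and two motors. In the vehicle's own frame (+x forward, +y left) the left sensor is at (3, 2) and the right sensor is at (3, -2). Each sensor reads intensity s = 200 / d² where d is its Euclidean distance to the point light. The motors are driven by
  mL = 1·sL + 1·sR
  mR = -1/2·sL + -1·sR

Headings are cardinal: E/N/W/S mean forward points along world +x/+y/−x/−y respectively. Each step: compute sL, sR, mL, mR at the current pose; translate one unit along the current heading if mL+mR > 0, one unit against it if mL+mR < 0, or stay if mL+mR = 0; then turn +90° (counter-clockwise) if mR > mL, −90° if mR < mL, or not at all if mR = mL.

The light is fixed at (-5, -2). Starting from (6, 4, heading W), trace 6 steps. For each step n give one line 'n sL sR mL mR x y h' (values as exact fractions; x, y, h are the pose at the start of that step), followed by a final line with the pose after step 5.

n=0: pose=(6,4,W); sL=5/2, sR=25/16; mL=65/16, mR=-45/16; mL+mR=5/4 → advance +1; mR−mL=-55/8 → turn -1·90°
n=1: pose=(5,4,N); sL=40/29, sR=8/9; mL=592/261, mR=-412/261; mL+mR=20/29 → advance +1; mR−mL=-1004/261 → turn -1·90°
n=2: pose=(5,5,E); sL=4/5, sR=100/97; mL=888/485, mR=-694/485; mL+mR=2/5 → advance +1; mR−mL=-1582/485 → turn -1·90°
n=3: pose=(6,5,S); sL=40/37, sR=200/97; mL=11280/3589, mR=-9340/3589; mL+mR=20/37 → advance +1; mR−mL=-20620/3589 → turn -1·90°
n=4: pose=(6,4,W); sL=5/2, sR=25/16; mL=65/16, mR=-45/16; mL+mR=5/4 → advance +1; mR−mL=-55/8 → turn -1·90°
n=5: pose=(5,4,N); sL=40/29, sR=8/9; mL=592/261, mR=-412/261; mL+mR=20/29 → advance +1; mR−mL=-1004/261 → turn -1·90°

0 5/2 25/16 65/16 -45/16 6 4 W
1 40/29 8/9 592/261 -412/261 5 4 N
2 4/5 100/97 888/485 -694/485 5 5 E
3 40/37 200/97 11280/3589 -9340/3589 6 5 S
4 5/2 25/16 65/16 -45/16 6 4 W
5 40/29 8/9 592/261 -412/261 5 4 N
final 5 5 E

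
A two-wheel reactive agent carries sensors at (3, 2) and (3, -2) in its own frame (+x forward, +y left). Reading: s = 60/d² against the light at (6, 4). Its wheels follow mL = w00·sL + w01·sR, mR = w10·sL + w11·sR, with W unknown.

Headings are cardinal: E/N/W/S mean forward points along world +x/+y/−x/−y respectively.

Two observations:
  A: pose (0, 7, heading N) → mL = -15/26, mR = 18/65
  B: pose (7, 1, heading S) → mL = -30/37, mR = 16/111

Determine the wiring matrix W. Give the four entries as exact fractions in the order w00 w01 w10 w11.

0 -1/2 -1/2 1/2

obs A: pose=(0,7,N) → sL=3/5, sR=15/13, mL=-15/26, mR=18/65
obs B: pose=(7,1,S) → sL=4/3, sR=60/37, mL=-30/37, mR=16/111
sensor matrix S = [[3/5, 15/13], [4/3, 60/37]]; det S = -272/481
solve [mL_A; mL_B] = S·[w00; w01] and [mR_A; mR_B] = S·[w10; w11]:
  w00 = 0, w01 = -1/2, w10 = -1/2, w11 = 1/2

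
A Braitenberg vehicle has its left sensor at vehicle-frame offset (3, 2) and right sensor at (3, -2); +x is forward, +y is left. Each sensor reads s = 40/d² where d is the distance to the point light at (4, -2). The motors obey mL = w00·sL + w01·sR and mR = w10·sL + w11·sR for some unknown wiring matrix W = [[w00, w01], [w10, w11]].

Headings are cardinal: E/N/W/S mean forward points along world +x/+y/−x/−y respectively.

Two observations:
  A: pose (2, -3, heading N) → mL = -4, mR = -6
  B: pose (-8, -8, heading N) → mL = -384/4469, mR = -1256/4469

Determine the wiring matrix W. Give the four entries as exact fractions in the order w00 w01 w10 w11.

obs A: pose=(2,-3,N) → sL=2, sR=10, mL=-4, mR=-6
obs B: pose=(-8,-8,N) → sL=8/41, sR=40/109, mL=-384/4469, mR=-1256/4469
sensor matrix S = [[2, 10], [8/41, 40/109]]; det S = -5440/4469
solve [mL_A; mL_B] = S·[w00; w01] and [mR_A; mR_B] = S·[w10; w11]:
  w00 = 1/2, w01 = -1/2, w10 = -1/2, w11 = -1/2

1/2 -1/2 -1/2 -1/2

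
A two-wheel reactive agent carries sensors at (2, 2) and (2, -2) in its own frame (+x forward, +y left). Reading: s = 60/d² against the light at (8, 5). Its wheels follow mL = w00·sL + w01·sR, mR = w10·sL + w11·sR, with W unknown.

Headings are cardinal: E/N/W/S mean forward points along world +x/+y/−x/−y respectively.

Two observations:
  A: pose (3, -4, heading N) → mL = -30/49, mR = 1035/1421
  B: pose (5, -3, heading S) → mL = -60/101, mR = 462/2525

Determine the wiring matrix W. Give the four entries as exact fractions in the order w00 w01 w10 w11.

-1 0 -1/2 1

obs A: pose=(3,-4,N) → sL=30/49, sR=30/29, mL=-30/49, mR=1035/1421
obs B: pose=(5,-3,S) → sL=60/101, sR=12/25, mL=-60/101, mR=462/2525
sensor matrix S = [[30/49, 30/29], [60/101, 12/25]]; det S = -230112/717605
solve [mL_A; mL_B] = S·[w00; w01] and [mR_A; mR_B] = S·[w10; w11]:
  w00 = -1, w01 = 0, w10 = -1/2, w11 = 1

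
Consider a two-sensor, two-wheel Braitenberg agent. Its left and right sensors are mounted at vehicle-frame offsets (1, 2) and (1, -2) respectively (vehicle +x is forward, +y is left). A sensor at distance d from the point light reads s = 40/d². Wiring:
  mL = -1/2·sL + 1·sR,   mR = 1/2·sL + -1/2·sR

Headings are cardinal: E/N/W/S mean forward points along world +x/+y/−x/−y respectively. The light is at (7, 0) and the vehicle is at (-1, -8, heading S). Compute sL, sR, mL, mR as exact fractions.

left sensor world pos  = (1, -9); dL² = 117
right sensor world pos = (-3, -9); dR² = 181
sL = 40/117 = 40/117
sR = 40/181 = 40/181
mL = -1/2·sL + 1·sR = 1060/21177
mR = 1/2·sL + -1/2·sR = 1280/21177

40/117 40/181 1060/21177 1280/21177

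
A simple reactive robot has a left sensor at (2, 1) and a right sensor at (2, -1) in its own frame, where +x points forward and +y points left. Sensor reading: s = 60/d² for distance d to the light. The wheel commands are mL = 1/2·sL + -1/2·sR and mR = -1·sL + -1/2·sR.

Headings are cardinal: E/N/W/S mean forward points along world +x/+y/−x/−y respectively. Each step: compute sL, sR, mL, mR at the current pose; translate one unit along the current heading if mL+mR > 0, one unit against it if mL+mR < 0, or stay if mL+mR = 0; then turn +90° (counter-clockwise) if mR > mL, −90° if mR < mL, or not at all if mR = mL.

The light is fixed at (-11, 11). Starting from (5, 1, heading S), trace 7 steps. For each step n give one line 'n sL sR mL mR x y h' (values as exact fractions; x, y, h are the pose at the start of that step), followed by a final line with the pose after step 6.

0 60/433 20/123 -640/53259 -11710/53259 5 1 S
1 15/74 3/13 -27/1924 -153/481 5 2 W
2 12/61 60/373 408/22753 -6306/22753 6 2 N
3 30/221 30/241 300/53261 -10545/53261 6 1 E
4 60/433 20/123 -640/53259 -11710/53259 5 1 S
5 15/74 3/13 -27/1924 -153/481 5 2 W
6 12/61 60/373 408/22753 -6306/22753 6 2 N
final 6 1 E

n=0: pose=(5,1,S); sL=60/433, sR=20/123; mL=-640/53259, mR=-11710/53259; mL+mR=-12350/53259 → advance -1; mR−mL=-90/433 → turn -1·90°
n=1: pose=(5,2,W); sL=15/74, sR=3/13; mL=-27/1924, mR=-153/481; mL+mR=-639/1924 → advance -1; mR−mL=-45/148 → turn -1·90°
n=2: pose=(6,2,N); sL=12/61, sR=60/373; mL=408/22753, mR=-6306/22753; mL+mR=-5898/22753 → advance -1; mR−mL=-18/61 → turn -1·90°
n=3: pose=(6,1,E); sL=30/221, sR=30/241; mL=300/53261, mR=-10545/53261; mL+mR=-10245/53261 → advance -1; mR−mL=-45/221 → turn -1·90°
n=4: pose=(5,1,S); sL=60/433, sR=20/123; mL=-640/53259, mR=-11710/53259; mL+mR=-12350/53259 → advance -1; mR−mL=-90/433 → turn -1·90°
n=5: pose=(5,2,W); sL=15/74, sR=3/13; mL=-27/1924, mR=-153/481; mL+mR=-639/1924 → advance -1; mR−mL=-45/148 → turn -1·90°
n=6: pose=(6,2,N); sL=12/61, sR=60/373; mL=408/22753, mR=-6306/22753; mL+mR=-5898/22753 → advance -1; mR−mL=-18/61 → turn -1·90°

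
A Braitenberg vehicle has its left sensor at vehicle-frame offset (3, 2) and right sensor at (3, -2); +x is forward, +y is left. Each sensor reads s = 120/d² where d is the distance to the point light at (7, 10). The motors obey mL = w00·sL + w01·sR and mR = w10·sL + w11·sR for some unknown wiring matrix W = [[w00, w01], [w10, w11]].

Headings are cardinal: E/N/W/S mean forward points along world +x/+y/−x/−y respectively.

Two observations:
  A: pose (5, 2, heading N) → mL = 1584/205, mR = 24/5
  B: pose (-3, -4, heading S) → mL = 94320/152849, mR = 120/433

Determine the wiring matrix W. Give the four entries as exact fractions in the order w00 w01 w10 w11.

1 1 0 1

obs A: pose=(5,2,N) → sL=120/41, sR=24/5, mL=1584/205, mR=24/5
obs B: pose=(-3,-4,S) → sL=120/353, sR=120/433, mL=94320/152849, mR=120/433
sensor matrix S = [[120/41, 24/5], [120/353, 120/433]]; det S = -5142528/6266809
solve [mL_A; mL_B] = S·[w00; w01] and [mR_A; mR_B] = S·[w10; w11]:
  w00 = 1, w01 = 1, w10 = 0, w11 = 1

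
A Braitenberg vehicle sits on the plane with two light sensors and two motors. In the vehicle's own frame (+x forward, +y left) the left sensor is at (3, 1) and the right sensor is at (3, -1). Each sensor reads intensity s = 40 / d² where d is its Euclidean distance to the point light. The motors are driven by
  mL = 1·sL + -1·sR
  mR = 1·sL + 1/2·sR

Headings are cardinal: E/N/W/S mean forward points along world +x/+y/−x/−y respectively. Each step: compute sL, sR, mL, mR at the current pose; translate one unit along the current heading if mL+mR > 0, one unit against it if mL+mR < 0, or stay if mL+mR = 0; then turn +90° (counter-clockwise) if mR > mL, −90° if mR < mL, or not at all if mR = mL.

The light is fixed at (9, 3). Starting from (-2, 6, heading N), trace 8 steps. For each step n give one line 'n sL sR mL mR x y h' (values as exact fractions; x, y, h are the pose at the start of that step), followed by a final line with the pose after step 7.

0 2/9 5/17 -11/153 113/306 -2 6 N
1 8/41 40/221 128/9061 2588/9061 -2 7 W
2 20/61 4/17 96/1037 462/1037 -3 7 S
3 40/97 8/17 -96/1649 1068/1649 -3 6 E
4 2/9 5/17 -11/153 113/306 -2 6 N
5 8/41 40/221 128/9061 2588/9061 -2 7 W
6 20/61 4/17 96/1037 462/1037 -3 7 S
7 40/97 8/17 -96/1649 1068/1649 -3 6 E
final -2 6 N

n=0: pose=(-2,6,N); sL=2/9, sR=5/17; mL=-11/153, mR=113/306; mL+mR=91/306 → advance +1; mR−mL=15/34 → turn +1·90°
n=1: pose=(-2,7,W); sL=8/41, sR=40/221; mL=128/9061, mR=2588/9061; mL+mR=2716/9061 → advance +1; mR−mL=60/221 → turn +1·90°
n=2: pose=(-3,7,S); sL=20/61, sR=4/17; mL=96/1037, mR=462/1037; mL+mR=558/1037 → advance +1; mR−mL=6/17 → turn +1·90°
n=3: pose=(-3,6,E); sL=40/97, sR=8/17; mL=-96/1649, mR=1068/1649; mL+mR=972/1649 → advance +1; mR−mL=12/17 → turn +1·90°
n=4: pose=(-2,6,N); sL=2/9, sR=5/17; mL=-11/153, mR=113/306; mL+mR=91/306 → advance +1; mR−mL=15/34 → turn +1·90°
n=5: pose=(-2,7,W); sL=8/41, sR=40/221; mL=128/9061, mR=2588/9061; mL+mR=2716/9061 → advance +1; mR−mL=60/221 → turn +1·90°
n=6: pose=(-3,7,S); sL=20/61, sR=4/17; mL=96/1037, mR=462/1037; mL+mR=558/1037 → advance +1; mR−mL=6/17 → turn +1·90°
n=7: pose=(-3,6,E); sL=40/97, sR=8/17; mL=-96/1649, mR=1068/1649; mL+mR=972/1649 → advance +1; mR−mL=12/17 → turn +1·90°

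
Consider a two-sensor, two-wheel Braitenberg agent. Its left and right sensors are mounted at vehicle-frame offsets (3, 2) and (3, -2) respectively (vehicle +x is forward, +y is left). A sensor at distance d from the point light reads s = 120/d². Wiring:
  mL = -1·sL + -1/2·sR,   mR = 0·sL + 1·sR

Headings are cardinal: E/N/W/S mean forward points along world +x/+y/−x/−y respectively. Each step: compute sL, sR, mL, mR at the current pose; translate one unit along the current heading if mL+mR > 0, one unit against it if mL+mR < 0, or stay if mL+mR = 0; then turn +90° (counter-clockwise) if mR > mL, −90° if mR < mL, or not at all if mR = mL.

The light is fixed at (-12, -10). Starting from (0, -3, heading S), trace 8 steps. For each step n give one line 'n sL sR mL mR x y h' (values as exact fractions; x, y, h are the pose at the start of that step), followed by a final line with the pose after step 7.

n=0: pose=(0,-3,S); sL=30/53, sR=30/29; mL=-1665/1537, mR=30/29; mL+mR=-75/1537 → advance -1; mR−mL=3255/1537 → turn +1·90°
n=1: pose=(0,-2,E); sL=24/65, sR=40/87; mL=-3388/5655, mR=40/87; mL+mR=-788/5655 → advance -1; mR−mL=1996/1885 → turn +1·90°
n=2: pose=(-1,-2,N); sL=60/101, sR=12/29; mL=-2346/2929, mR=12/29; mL+mR=-1134/2929 → advance -1; mR−mL=3558/2929 → turn +1·90°
n=3: pose=(-1,-3,W); sL=120/89, sR=24/29; mL=-4548/2581, mR=24/29; mL+mR=-2412/2581 → advance -1; mR−mL=6684/2581 → turn +1·90°
n=4: pose=(0,-3,S); sL=30/53, sR=30/29; mL=-1665/1537, mR=30/29; mL+mR=-75/1537 → advance -1; mR−mL=3255/1537 → turn +1·90°
n=5: pose=(0,-2,E); sL=24/65, sR=40/87; mL=-3388/5655, mR=40/87; mL+mR=-788/5655 → advance -1; mR−mL=1996/1885 → turn +1·90°
n=6: pose=(-1,-2,N); sL=60/101, sR=12/29; mL=-2346/2929, mR=12/29; mL+mR=-1134/2929 → advance -1; mR−mL=3558/2929 → turn +1·90°
n=7: pose=(-1,-3,W); sL=120/89, sR=24/29; mL=-4548/2581, mR=24/29; mL+mR=-2412/2581 → advance -1; mR−mL=6684/2581 → turn +1·90°

0 30/53 30/29 -1665/1537 30/29 0 -3 S
1 24/65 40/87 -3388/5655 40/87 0 -2 E
2 60/101 12/29 -2346/2929 12/29 -1 -2 N
3 120/89 24/29 -4548/2581 24/29 -1 -3 W
4 30/53 30/29 -1665/1537 30/29 0 -3 S
5 24/65 40/87 -3388/5655 40/87 0 -2 E
6 60/101 12/29 -2346/2929 12/29 -1 -2 N
7 120/89 24/29 -4548/2581 24/29 -1 -3 W
final 0 -3 S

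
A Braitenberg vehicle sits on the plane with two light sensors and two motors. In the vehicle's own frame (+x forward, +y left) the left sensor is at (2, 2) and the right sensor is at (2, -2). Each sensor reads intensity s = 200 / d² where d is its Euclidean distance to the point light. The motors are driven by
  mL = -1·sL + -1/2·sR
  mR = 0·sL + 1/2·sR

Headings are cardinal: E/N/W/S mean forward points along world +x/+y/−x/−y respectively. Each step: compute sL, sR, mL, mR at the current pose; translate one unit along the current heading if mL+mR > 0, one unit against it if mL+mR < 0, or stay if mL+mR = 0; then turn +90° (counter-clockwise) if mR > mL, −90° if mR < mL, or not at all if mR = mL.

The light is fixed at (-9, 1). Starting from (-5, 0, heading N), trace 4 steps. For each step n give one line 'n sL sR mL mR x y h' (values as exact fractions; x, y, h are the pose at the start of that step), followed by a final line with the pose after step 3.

n=0: pose=(-5,0,N); sL=40, sR=200/37; mL=-1580/37, mR=100/37; mL+mR=-40 → advance -1; mR−mL=1680/37 → turn +1·90°
n=1: pose=(-5,-1,W); sL=10, sR=50; mL=-35, mR=25; mL+mR=-10 → advance -1; mR−mL=60 → turn +1·90°
n=2: pose=(-4,-1,S); sL=40/13, sR=8; mL=-92/13, mR=4; mL+mR=-40/13 → advance -1; mR−mL=144/13 → turn +1·90°
n=3: pose=(-4,0,E); sL=4, sR=100/29; mL=-166/29, mR=50/29; mL+mR=-4 → advance -1; mR−mL=216/29 → turn +1·90°

0 40 200/37 -1580/37 100/37 -5 0 N
1 10 50 -35 25 -5 -1 W
2 40/13 8 -92/13 4 -4 -1 S
3 4 100/29 -166/29 50/29 -4 0 E
final -5 0 N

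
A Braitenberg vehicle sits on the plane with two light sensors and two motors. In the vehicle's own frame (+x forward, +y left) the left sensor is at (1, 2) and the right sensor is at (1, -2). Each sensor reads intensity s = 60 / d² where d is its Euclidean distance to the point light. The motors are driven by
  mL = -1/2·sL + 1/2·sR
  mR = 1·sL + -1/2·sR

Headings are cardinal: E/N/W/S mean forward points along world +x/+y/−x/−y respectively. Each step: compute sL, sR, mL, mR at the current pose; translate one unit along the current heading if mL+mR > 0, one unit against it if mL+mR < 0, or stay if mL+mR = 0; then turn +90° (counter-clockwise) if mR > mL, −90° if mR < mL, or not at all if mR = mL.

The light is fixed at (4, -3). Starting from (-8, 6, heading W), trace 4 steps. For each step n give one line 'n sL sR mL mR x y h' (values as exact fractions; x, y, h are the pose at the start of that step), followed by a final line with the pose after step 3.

n=0: pose=(-8,6,W); sL=30/109, sR=6/29; mL=-108/3161, mR=543/3161; mL+mR=15/109 → advance +1; mR−mL=651/3161 → turn +1·90°
n=1: pose=(-9,6,S); sL=12/37, sR=60/289; mL=-624/10693, mR=2358/10693; mL+mR=6/37 → advance +1; mR−mL=2982/10693 → turn +1·90°
n=2: pose=(-9,5,E); sL=15/61, sR=1/3; mL=8/183, mR=29/366; mL+mR=15/122 → advance +1; mR−mL=13/366 → turn +1·90°
n=3: pose=(-8,5,N); sL=60/277, sR=60/181; mL=2880/50137, mR=2550/50137; mL+mR=30/277 → advance +1; mR−mL=-330/50137 → turn -1·90°

0 30/109 6/29 -108/3161 543/3161 -8 6 W
1 12/37 60/289 -624/10693 2358/10693 -9 6 S
2 15/61 1/3 8/183 29/366 -9 5 E
3 60/277 60/181 2880/50137 2550/50137 -8 5 N
final -8 6 E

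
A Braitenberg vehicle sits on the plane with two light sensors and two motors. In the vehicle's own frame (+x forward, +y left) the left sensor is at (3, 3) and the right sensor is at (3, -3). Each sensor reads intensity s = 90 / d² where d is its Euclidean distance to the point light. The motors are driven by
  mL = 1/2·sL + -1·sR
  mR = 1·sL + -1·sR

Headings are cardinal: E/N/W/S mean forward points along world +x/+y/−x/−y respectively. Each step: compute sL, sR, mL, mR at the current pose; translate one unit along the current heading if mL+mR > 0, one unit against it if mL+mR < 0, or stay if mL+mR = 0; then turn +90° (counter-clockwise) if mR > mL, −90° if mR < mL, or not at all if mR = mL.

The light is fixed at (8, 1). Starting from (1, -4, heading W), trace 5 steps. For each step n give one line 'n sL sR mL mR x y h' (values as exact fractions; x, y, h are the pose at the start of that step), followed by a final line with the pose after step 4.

0 45/82 45/52 -315/533 -675/2132 1 -4 W
1 90/73 18/29 -9/2117 1296/2117 2 -4 S
2 5 1 3/2 4 2 -5 E
3 90/73 90/13 -5985/949 -5400/949 3 -5 N
4 45/82 9/8 -279/328 -189/328 3 -6 W
final 4 -6 S

n=0: pose=(1,-4,W); sL=45/82, sR=45/52; mL=-315/533, mR=-675/2132; mL+mR=-1935/2132 → advance -1; mR−mL=45/164 → turn +1·90°
n=1: pose=(2,-4,S); sL=90/73, sR=18/29; mL=-9/2117, mR=1296/2117; mL+mR=1287/2117 → advance +1; mR−mL=45/73 → turn +1·90°
n=2: pose=(2,-5,E); sL=5, sR=1; mL=3/2, mR=4; mL+mR=11/2 → advance +1; mR−mL=5/2 → turn +1·90°
n=3: pose=(3,-5,N); sL=90/73, sR=90/13; mL=-5985/949, mR=-5400/949; mL+mR=-11385/949 → advance -1; mR−mL=45/73 → turn +1·90°
n=4: pose=(3,-6,W); sL=45/82, sR=9/8; mL=-279/328, mR=-189/328; mL+mR=-117/82 → advance -1; mR−mL=45/164 → turn +1·90°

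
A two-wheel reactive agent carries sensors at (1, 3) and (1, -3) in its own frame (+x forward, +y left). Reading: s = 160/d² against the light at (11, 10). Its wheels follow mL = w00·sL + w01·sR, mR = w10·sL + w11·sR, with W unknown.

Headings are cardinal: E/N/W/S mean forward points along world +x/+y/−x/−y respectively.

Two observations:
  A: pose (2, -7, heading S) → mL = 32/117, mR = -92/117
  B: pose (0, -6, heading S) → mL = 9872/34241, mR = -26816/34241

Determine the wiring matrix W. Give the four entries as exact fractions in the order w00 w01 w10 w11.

obs A: pose=(2,-7,S) → sL=4/9, sR=40/117, mL=32/117, mR=-92/117
obs B: pose=(0,-6,S) → sL=160/353, sR=32/97, mL=9872/34241, mR=-26816/34241
sensor matrix S = [[4/9, 40/117], [160/353, 32/97]]; det S = -3712/445133
solve [mL_A; mL_B] = S·[w00; w01] and [mR_A; mR_B] = S·[w10; w11]:
  w00 = 1, w01 = -1/2, w10 = -1, w11 = -1

1 -1/2 -1 -1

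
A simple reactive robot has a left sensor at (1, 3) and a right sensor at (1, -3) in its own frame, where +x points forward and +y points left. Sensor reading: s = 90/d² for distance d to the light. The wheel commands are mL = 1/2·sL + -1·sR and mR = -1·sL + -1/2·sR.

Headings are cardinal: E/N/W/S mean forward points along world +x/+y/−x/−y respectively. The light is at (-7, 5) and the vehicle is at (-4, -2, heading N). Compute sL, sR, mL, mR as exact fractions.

left sensor world pos  = (-7, -1); dL² = 36
right sensor world pos = (-1, -1); dR² = 72
sL = 90/36 = 5/2
sR = 90/72 = 5/4
mL = 1/2·sL + -1·sR = 0
mR = -1·sL + -1/2·sR = -25/8

5/2 5/4 0 -25/8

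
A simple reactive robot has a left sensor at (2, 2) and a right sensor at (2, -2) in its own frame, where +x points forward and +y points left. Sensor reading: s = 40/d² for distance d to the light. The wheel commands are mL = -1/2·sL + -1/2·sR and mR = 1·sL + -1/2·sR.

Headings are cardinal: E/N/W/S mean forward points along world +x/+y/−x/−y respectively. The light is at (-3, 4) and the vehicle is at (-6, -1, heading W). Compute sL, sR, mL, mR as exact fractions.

left sensor world pos  = (-8, -3); dL² = 74
right sensor world pos = (-8, 1); dR² = 34
sL = 40/74 = 20/37
sR = 40/34 = 20/17
mL = -1/2·sL + -1/2·sR = -540/629
mR = 1·sL + -1/2·sR = -30/629

20/37 20/17 -540/629 -30/629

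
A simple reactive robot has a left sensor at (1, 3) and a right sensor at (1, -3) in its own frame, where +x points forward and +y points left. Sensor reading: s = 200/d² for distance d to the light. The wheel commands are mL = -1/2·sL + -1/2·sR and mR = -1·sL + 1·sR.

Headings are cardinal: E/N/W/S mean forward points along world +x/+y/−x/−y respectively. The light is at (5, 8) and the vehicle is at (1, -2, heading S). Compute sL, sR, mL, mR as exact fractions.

100/61 20/17 -1460/1037 -480/1037

left sensor world pos  = (4, -3); dL² = 122
right sensor world pos = (-2, -3); dR² = 170
sL = 200/122 = 100/61
sR = 200/170 = 20/17
mL = -1/2·sL + -1/2·sR = -1460/1037
mR = -1·sL + 1·sR = -480/1037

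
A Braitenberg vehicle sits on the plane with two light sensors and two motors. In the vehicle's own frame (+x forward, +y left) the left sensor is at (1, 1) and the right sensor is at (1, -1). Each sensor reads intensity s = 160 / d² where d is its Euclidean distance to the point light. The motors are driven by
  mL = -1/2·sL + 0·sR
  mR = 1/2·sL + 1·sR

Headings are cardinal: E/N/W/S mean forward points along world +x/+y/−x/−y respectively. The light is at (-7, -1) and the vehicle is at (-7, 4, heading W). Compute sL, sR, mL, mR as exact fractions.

left sensor world pos  = (-8, 3); dL² = 17
right sensor world pos = (-8, 5); dR² = 37
sL = 160/17 = 160/17
sR = 160/37 = 160/37
mL = -1/2·sL + 0·sR = -80/17
mR = 1/2·sL + 1·sR = 5680/629

160/17 160/37 -80/17 5680/629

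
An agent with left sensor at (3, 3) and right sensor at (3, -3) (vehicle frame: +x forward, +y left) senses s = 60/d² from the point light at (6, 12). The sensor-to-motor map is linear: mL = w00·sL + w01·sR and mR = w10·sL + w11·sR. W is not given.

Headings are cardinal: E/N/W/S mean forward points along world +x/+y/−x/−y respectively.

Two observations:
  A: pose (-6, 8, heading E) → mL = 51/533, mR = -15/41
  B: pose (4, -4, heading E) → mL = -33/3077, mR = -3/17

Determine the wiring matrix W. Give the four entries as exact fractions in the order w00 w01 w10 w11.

obs A: pose=(-6,8,E) → sL=30/41, sR=6/13, mL=51/533, mR=-15/41
obs B: pose=(4,-4,E) → sL=6/17, sR=30/181, mL=-33/3077, mR=-3/17
sensor matrix S = [[30/41, 6/13], [6/17, 30/181]]; det S = -68256/1640041
solve [mL_A; mL_B] = S·[w00; w01] and [mR_A; mR_B] = S·[w10; w11]:
  w00 = -1/2, w01 = 1, w10 = -1/2, w11 = 0

-1/2 1 -1/2 0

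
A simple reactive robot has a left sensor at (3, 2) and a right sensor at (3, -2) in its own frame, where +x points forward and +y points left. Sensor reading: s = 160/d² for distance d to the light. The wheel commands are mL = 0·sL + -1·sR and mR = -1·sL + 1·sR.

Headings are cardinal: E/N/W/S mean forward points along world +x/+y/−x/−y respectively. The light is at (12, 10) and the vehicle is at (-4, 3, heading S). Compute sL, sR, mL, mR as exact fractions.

left sensor world pos  = (-2, 0); dL² = 296
right sensor world pos = (-6, 0); dR² = 424
sL = 160/296 = 20/37
sR = 160/424 = 20/53
mL = 0·sL + -1·sR = -20/53
mR = -1·sL + 1·sR = -320/1961

20/37 20/53 -20/53 -320/1961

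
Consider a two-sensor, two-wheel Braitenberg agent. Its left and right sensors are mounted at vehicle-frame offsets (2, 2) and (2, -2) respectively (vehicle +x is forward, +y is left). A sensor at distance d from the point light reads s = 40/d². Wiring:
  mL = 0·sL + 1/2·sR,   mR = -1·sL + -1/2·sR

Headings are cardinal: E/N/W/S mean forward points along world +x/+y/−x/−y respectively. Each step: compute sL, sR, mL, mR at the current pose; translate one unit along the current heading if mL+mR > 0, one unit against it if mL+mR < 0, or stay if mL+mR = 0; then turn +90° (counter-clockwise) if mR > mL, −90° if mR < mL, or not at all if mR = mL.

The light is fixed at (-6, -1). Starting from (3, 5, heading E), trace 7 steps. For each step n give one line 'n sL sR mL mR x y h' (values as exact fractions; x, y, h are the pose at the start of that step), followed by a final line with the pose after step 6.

n=0: pose=(3,5,E); sL=8/37, sR=40/137; mL=20/137, mR=-1836/5069; mL+mR=-8/37 → advance -1; mR−mL=-2576/5069 → turn -1·90°
n=1: pose=(2,5,S); sL=10/29, sR=10/13; mL=5/13, mR=-275/377; mL+mR=-10/29 → advance -1; mR−mL=-420/377 → turn -1·90°
n=2: pose=(2,6,W); sL=40/61, sR=40/117; mL=20/117, mR=-5900/7137; mL+mR=-40/61 → advance -1; mR−mL=-7120/7137 → turn -1·90°
n=3: pose=(3,6,N); sL=4/13, sR=20/101; mL=10/101, mR=-534/1313; mL+mR=-4/13 → advance -1; mR−mL=-664/1313 → turn -1·90°
n=4: pose=(3,5,E); sL=8/37, sR=40/137; mL=20/137, mR=-1836/5069; mL+mR=-8/37 → advance -1; mR−mL=-2576/5069 → turn -1·90°
n=5: pose=(2,5,S); sL=10/29, sR=10/13; mL=5/13, mR=-275/377; mL+mR=-10/29 → advance -1; mR−mL=-420/377 → turn -1·90°
n=6: pose=(2,6,W); sL=40/61, sR=40/117; mL=20/117, mR=-5900/7137; mL+mR=-40/61 → advance -1; mR−mL=-7120/7137 → turn -1·90°

0 8/37 40/137 20/137 -1836/5069 3 5 E
1 10/29 10/13 5/13 -275/377 2 5 S
2 40/61 40/117 20/117 -5900/7137 2 6 W
3 4/13 20/101 10/101 -534/1313 3 6 N
4 8/37 40/137 20/137 -1836/5069 3 5 E
5 10/29 10/13 5/13 -275/377 2 5 S
6 40/61 40/117 20/117 -5900/7137 2 6 W
final 3 6 N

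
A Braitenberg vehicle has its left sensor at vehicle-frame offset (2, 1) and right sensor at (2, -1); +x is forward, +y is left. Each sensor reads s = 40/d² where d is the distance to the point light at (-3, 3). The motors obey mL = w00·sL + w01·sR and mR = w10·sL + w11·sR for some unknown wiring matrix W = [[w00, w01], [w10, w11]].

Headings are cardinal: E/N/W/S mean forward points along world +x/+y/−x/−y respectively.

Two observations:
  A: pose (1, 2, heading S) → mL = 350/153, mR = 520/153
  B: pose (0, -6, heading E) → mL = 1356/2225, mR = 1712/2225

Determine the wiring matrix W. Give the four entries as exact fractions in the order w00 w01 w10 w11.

obs A: pose=(1,2,S) → sL=20/17, sR=20/9, mL=350/153, mR=520/153
obs B: pose=(0,-6,E) → sL=40/89, sR=8/25, mL=1356/2225, mR=1712/2225
sensor matrix S = [[20/17, 20/9], [40/89, 8/25]]; det S = -42368/68085
solve [mL_A; mL_B] = S·[w00; w01] and [mR_A; mR_B] = S·[w10; w11]:
  w00 = 1, w01 = 1/2, w10 = 1, w11 = 1

1 1/2 1 1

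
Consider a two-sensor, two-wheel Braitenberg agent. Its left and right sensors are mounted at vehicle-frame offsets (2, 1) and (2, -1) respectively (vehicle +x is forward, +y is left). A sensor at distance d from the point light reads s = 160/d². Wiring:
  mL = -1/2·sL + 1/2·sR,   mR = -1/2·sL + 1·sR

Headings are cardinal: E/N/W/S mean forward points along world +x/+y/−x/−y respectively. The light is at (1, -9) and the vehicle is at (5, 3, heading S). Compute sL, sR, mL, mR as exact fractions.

left sensor world pos  = (6, 1); dL² = 125
right sensor world pos = (4, 1); dR² = 109
sL = 160/125 = 32/25
sR = 160/109 = 160/109
mL = -1/2·sL + 1/2·sR = 256/2725
mR = -1/2·sL + 1·sR = 2256/2725

32/25 160/109 256/2725 2256/2725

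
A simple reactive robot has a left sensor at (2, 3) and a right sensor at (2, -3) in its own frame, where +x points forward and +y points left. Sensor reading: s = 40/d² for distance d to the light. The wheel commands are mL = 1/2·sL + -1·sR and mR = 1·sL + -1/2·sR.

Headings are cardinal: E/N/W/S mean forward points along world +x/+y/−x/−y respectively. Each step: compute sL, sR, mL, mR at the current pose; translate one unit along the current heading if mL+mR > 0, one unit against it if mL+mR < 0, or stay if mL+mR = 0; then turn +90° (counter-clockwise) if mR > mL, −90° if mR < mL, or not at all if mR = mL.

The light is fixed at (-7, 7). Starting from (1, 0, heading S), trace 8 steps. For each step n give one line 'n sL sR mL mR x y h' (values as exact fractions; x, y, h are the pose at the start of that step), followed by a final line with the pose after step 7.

0 20/101 20/53 -1490/5353 50/5353 1 0 S
1 40/109 40/181 -740/19729 5060/19729 1 1 E
2 10/13 1/4 7/52 67/104 2 1 N
3 40/113 40/53 -3460/5989 -140/5989 2 2 W
4 20/109 20/49 -1690/5341 -110/5341 3 2 S
5 8/29 40/193 -388/5597 964/5597 3 3 E
6 10/17 1/5 8/85 83/170 4 3 N
7 40/117 40/81 -340/1053 100/1053 4 4 W
final 5 4 S

n=0: pose=(1,0,S); sL=20/101, sR=20/53; mL=-1490/5353, mR=50/5353; mL+mR=-1440/5353 → advance -1; mR−mL=1540/5353 → turn +1·90°
n=1: pose=(1,1,E); sL=40/109, sR=40/181; mL=-740/19729, mR=5060/19729; mL+mR=4320/19729 → advance +1; mR−mL=5800/19729 → turn +1·90°
n=2: pose=(2,1,N); sL=10/13, sR=1/4; mL=7/52, mR=67/104; mL+mR=81/104 → advance +1; mR−mL=53/104 → turn +1·90°
n=3: pose=(2,2,W); sL=40/113, sR=40/53; mL=-3460/5989, mR=-140/5989; mL+mR=-3600/5989 → advance -1; mR−mL=3320/5989 → turn +1·90°
n=4: pose=(3,2,S); sL=20/109, sR=20/49; mL=-1690/5341, mR=-110/5341; mL+mR=-1800/5341 → advance -1; mR−mL=1580/5341 → turn +1·90°
n=5: pose=(3,3,E); sL=8/29, sR=40/193; mL=-388/5597, mR=964/5597; mL+mR=576/5597 → advance +1; mR−mL=1352/5597 → turn +1·90°
n=6: pose=(4,3,N); sL=10/17, sR=1/5; mL=8/85, mR=83/170; mL+mR=99/170 → advance +1; mR−mL=67/170 → turn +1·90°
n=7: pose=(4,4,W); sL=40/117, sR=40/81; mL=-340/1053, mR=100/1053; mL+mR=-80/351 → advance -1; mR−mL=440/1053 → turn +1·90°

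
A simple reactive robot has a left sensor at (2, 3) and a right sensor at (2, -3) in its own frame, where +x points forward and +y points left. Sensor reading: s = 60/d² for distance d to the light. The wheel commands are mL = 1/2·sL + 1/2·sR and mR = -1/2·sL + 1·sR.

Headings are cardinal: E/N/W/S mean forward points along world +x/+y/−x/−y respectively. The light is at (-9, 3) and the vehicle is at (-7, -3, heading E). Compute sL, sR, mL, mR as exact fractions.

12/5 60/97 732/485 -282/485

left sensor world pos  = (-5, 0); dL² = 25
right sensor world pos = (-5, -6); dR² = 97
sL = 60/25 = 12/5
sR = 60/97 = 60/97
mL = 1/2·sL + 1/2·sR = 732/485
mR = -1/2·sL + 1·sR = -282/485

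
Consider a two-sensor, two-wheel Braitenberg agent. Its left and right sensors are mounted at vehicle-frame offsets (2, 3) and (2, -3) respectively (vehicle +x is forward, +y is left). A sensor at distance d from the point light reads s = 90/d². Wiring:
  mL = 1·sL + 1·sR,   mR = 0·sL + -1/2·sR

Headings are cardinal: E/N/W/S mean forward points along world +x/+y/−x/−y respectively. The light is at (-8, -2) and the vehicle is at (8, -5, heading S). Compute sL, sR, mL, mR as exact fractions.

45/193 45/97 13050/18721 -45/194

left sensor world pos  = (11, -7); dL² = 386
right sensor world pos = (5, -7); dR² = 194
sL = 90/386 = 45/193
sR = 90/194 = 45/97
mL = 1·sL + 1·sR = 13050/18721
mR = 0·sL + -1/2·sR = -45/194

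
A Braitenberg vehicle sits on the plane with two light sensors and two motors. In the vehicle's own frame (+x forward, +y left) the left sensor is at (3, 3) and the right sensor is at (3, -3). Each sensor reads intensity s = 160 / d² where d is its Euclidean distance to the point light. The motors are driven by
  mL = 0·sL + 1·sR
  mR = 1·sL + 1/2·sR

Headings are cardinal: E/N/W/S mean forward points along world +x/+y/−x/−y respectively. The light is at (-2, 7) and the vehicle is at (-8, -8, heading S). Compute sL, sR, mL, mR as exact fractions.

left sensor world pos  = (-5, -11); dL² = 333
right sensor world pos = (-11, -11); dR² = 405
sL = 160/333 = 160/333
sR = 160/405 = 32/81
mL = 0·sL + 1·sR = 32/81
mR = 1·sL + 1/2·sR = 2032/2997

160/333 32/81 32/81 2032/2997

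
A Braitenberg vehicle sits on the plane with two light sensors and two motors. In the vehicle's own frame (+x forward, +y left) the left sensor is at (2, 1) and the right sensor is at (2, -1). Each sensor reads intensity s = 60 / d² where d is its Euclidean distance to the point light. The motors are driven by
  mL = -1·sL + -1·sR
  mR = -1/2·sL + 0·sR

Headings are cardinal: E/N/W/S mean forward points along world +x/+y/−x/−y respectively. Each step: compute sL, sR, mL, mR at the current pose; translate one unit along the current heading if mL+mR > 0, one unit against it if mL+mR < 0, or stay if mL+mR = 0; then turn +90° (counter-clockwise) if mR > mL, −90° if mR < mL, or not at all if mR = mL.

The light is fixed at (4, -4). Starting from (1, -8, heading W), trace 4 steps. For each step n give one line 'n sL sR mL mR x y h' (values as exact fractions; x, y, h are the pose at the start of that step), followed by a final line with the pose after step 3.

0 6/5 30/17 -252/85 -3/5 1 -8 W
1 60/37 4/3 -328/111 -30/37 2 -8 S
2 15 15/4 -75/4 -15/2 2 -7 E
3 60/17 12 -264/17 -30/17 1 -7 N
final 1 -8 W

n=0: pose=(1,-8,W); sL=6/5, sR=30/17; mL=-252/85, mR=-3/5; mL+mR=-303/85 → advance -1; mR−mL=201/85 → turn +1·90°
n=1: pose=(2,-8,S); sL=60/37, sR=4/3; mL=-328/111, mR=-30/37; mL+mR=-418/111 → advance -1; mR−mL=238/111 → turn +1·90°
n=2: pose=(2,-7,E); sL=15, sR=15/4; mL=-75/4, mR=-15/2; mL+mR=-105/4 → advance -1; mR−mL=45/4 → turn +1·90°
n=3: pose=(1,-7,N); sL=60/17, sR=12; mL=-264/17, mR=-30/17; mL+mR=-294/17 → advance -1; mR−mL=234/17 → turn +1·90°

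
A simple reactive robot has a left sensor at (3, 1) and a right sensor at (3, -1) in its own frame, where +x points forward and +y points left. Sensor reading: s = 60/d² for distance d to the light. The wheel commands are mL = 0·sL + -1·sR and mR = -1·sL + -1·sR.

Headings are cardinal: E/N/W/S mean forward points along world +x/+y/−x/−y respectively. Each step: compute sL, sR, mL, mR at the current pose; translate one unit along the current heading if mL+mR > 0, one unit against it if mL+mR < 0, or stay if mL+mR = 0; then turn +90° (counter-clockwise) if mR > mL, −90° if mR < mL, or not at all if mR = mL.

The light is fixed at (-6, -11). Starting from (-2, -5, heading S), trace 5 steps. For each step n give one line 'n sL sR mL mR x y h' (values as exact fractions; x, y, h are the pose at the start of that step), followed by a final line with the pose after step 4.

n=0: pose=(-2,-5,S); sL=30/17, sR=10/3; mL=-10/3, mR=-260/51; mL+mR=-430/51 → advance -1; mR−mL=-30/17 → turn -1·90°
n=1: pose=(-2,-4,W); sL=60/37, sR=12/13; mL=-12/13, mR=-1224/481; mL+mR=-1668/481 → advance -1; mR−mL=-60/37 → turn -1·90°
n=2: pose=(-1,-4,N); sL=15/29, sR=15/34; mL=-15/34, mR=-945/986; mL+mR=-690/493 → advance -1; mR−mL=-15/29 → turn -1·90°
n=3: pose=(-1,-5,E); sL=60/113, sR=60/89; mL=-60/89, mR=-12120/10057; mL+mR=-18900/10057 → advance -1; mR−mL=-60/113 → turn -1·90°
n=4: pose=(-2,-5,S); sL=30/17, sR=10/3; mL=-10/3, mR=-260/51; mL+mR=-430/51 → advance -1; mR−mL=-30/17 → turn -1·90°

0 30/17 10/3 -10/3 -260/51 -2 -5 S
1 60/37 12/13 -12/13 -1224/481 -2 -4 W
2 15/29 15/34 -15/34 -945/986 -1 -4 N
3 60/113 60/89 -60/89 -12120/10057 -1 -5 E
4 30/17 10/3 -10/3 -260/51 -2 -5 S
final -2 -4 W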